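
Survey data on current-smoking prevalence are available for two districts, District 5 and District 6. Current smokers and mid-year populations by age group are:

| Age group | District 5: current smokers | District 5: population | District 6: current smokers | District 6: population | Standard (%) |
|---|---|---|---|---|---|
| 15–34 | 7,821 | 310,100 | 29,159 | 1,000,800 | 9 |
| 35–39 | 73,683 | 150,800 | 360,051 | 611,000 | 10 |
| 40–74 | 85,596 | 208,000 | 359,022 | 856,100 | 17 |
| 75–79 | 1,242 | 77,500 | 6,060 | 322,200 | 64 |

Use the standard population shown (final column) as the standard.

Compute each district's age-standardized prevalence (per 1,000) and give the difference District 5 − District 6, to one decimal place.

Age-specific rates per 1,000 for District 5: 25.221, 488.614, 411.519, 16.026.
For District 6: 29.136, 589.282, 419.369, 18.808.
Standard weights: 0.09, 0.10, 0.17, 0.64.
District 5: 0.0900×25.221 + 0.1000×488.614 + 0.1700×411.519 + 0.6400×16.026 = 131.3461 per 1,000.
District 6: 0.0900×29.136 + 0.1000×589.282 + 0.1700×419.369 + 0.6400×18.808 = 144.8804 per 1,000.
Difference = 131.3461 − 144.8804 = -13.5343.

-13.5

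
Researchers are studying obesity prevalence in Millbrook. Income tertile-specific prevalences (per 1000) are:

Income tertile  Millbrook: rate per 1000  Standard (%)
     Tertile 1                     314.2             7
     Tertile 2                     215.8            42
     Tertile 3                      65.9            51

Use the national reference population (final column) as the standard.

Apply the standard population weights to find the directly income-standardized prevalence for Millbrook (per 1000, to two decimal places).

146.24

Standard weights: 0.07, 0.42, 0.51.
Standardized rate: 0.0700×314.2 + 0.4200×215.8 + 0.5100×65.9 = 146.2390 per 1000.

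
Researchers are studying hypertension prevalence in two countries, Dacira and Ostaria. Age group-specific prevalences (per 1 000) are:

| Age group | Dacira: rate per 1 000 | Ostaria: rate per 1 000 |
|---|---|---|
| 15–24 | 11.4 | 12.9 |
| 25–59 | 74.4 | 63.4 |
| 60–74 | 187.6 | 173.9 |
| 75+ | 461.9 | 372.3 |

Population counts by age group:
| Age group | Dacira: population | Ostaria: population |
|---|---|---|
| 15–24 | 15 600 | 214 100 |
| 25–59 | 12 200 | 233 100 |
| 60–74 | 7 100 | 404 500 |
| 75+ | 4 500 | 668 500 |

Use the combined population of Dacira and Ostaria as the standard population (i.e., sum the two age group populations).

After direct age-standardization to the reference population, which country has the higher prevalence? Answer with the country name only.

Dacira

Combined standard total = 1 559 600; weights = 0.1473, 0.1573, 0.2639, 0.4315.
Dacira: 0.1473×11.4 + 0.1573×74.4 + 0.2639×187.6 + 0.4315×461.9 = 262.2107 per 1 000.
Ostaria: 0.1473×12.9 + 0.1573×63.4 + 0.2639×173.9 + 0.4315×372.3 = 218.4216 per 1 000.
The crude rates (114.11 vs 221.53) would put Ostaria higher, but that reflects its age composition; once standardized to a common age structure, Dacira has the higher underlying rate.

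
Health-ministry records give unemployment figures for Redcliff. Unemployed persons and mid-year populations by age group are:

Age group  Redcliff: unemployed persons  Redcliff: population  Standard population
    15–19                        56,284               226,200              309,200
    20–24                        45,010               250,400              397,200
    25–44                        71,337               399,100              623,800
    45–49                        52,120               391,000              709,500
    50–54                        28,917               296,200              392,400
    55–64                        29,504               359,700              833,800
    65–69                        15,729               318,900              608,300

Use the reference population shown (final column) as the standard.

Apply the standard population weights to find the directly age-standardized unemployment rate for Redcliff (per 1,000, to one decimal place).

126.8

Age-specific rates per 1,000 for Redcliff: 248.824, 179.752, 178.745, 133.299, 97.627, 82.024, 49.323.
Standard total = 3,874,200; weights = 0.0798, 0.1025, 0.1610, 0.1831, 0.1013, 0.2152, 0.1570.
Standardized rate: 0.0798×248.824 + 0.1025×179.752 + 0.1610×178.745 + 0.1831×133.299 + 0.1013×97.627 + 0.2152×82.024 + 0.1570×49.323 = 126.7653 per 1,000.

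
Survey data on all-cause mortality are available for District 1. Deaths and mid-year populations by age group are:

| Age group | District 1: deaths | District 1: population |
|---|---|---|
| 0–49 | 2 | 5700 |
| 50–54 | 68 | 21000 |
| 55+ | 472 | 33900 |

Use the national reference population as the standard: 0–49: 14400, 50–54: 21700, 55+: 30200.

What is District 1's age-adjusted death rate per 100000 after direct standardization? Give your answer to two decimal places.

747.82

Age-specific rates per 100000 for District 1: 35.09, 323.81, 1392.33.
Standard total = 66300; weights = 0.2172, 0.3273, 0.4555.
Standardized rate: 0.2172×35.09 + 0.3273×323.81 + 0.4555×1392.33 = 747.8176 per 100000.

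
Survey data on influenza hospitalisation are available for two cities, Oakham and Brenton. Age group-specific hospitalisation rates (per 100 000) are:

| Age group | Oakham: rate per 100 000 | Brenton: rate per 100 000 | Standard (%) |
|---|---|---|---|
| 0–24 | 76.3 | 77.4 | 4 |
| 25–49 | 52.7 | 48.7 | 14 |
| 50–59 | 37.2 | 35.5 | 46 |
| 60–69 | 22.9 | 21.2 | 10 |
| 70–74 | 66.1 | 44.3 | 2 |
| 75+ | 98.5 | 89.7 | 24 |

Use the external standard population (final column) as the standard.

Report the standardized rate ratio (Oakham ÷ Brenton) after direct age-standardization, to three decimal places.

Standard weights: 0.04, 0.14, 0.46, 0.10, 0.02, 0.24.
Oakham: 0.0400×76.3 + 0.1400×52.7 + 0.4600×37.2 + 0.1000×22.9 + 0.0200×66.1 + 0.2400×98.5 = 54.7940 per 100 000.
Brenton: 0.0400×77.4 + 0.1400×48.7 + 0.4600×35.5 + 0.1000×21.2 + 0.0200×44.3 + 0.2400×89.7 = 50.7780 per 100 000.
Ratio = 54.7940 ÷ 50.7780 = 1.07909.

1.079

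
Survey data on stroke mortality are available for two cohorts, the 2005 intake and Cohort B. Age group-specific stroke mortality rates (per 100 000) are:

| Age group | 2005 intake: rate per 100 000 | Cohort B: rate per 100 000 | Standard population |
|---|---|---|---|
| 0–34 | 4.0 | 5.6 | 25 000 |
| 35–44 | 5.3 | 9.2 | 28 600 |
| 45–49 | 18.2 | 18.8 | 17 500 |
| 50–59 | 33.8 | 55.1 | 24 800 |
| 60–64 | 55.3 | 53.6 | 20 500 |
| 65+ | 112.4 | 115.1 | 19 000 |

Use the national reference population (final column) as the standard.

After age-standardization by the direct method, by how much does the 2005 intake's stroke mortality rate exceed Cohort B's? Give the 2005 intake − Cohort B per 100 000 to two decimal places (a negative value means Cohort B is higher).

-5.22

Standard total = 135 400; weights = 0.1846, 0.2112, 0.1292, 0.1832, 0.1514, 0.1403.
The 2005 intake: 0.1846×4.0 + 0.2112×5.3 + 0.1292×18.2 + 0.1832×33.8 + 0.1514×55.3 + 0.1403×112.4 = 34.5463 per 100 000.
Cohort B: 0.1846×5.6 + 0.2112×9.2 + 0.1292×18.8 + 0.1832×55.1 + 0.1514×53.6 + 0.1403×115.1 = 39.7659 per 100 000.
Difference = 34.5463 − 39.7659 = -5.2196.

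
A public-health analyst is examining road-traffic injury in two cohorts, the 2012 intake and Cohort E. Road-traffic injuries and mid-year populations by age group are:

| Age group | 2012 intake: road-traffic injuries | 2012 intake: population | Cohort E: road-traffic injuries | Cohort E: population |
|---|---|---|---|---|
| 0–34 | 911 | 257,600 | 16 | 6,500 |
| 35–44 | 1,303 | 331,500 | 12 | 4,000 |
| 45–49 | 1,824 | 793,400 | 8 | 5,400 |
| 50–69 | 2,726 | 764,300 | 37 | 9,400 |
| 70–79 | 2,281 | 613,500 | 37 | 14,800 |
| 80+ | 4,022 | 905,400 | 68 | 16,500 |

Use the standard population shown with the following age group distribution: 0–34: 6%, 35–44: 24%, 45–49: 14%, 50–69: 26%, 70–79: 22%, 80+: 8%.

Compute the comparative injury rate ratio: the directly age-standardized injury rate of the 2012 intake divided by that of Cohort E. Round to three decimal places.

Age-specific rates per 100,000 for the 2012 intake: 353.65, 393.06, 229.90, 356.67, 371.80, 444.22.
For Cohort E: 246.15, 300.00, 148.15, 393.62, 250.00, 412.12.
Standard weights: 0.06, 0.24, 0.14, 0.26, 0.22, 0.08.
The 2012 intake: 0.0600×353.65 + 0.2400×393.06 + 0.1400×229.90 + 0.2600×356.67 + 0.2200×371.80 + 0.0800×444.22 = 357.8067 per 100,000.
Cohort E: 0.0600×246.15 + 0.2400×300.00 + 0.1400×148.15 + 0.2600×393.62 + 0.2200×250.00 + 0.0800×412.12 = 297.8201 per 100,000.
Ratio = 357.8067 ÷ 297.8201 = 1.20142.

1.201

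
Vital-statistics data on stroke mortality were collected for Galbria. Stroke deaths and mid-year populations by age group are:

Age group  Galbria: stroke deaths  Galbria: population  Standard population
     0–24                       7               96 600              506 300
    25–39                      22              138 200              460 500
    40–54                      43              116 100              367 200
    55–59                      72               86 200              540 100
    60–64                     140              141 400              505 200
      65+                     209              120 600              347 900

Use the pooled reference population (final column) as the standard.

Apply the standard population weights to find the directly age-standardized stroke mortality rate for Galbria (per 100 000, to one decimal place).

Age-specific rates per 100 000 for Galbria: 7.25, 15.92, 37.04, 83.53, 99.01, 173.30.
Standard total = 2 727 200; weights = 0.1856, 0.1689, 0.1346, 0.1980, 0.1852, 0.1276.
Standardized rate: 0.1856×7.25 + 0.1689×15.92 + 0.1346×37.04 + 0.1980×83.53 + 0.1852×99.01 + 0.1276×173.30 = 66.0103 per 100 000.

66.0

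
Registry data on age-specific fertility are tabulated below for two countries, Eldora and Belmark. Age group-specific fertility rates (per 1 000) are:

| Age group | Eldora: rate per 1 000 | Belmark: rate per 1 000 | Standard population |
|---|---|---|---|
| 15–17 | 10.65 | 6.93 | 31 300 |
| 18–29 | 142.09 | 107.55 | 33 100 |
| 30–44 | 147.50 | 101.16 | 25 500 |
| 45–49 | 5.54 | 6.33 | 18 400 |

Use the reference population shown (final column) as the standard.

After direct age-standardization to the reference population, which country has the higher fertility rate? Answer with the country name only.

Standard total = 108 300; weights = 0.2890, 0.3056, 0.2355, 0.1699.
Eldora: 0.2890×10.65 + 0.3056×142.09 + 0.2355×147.50 + 0.1699×5.54 = 82.1765 per 1 000.
Belmark: 0.2890×6.93 + 0.3056×107.55 + 0.2355×101.16 + 0.1699×6.33 = 59.7679 per 1 000.

Eldora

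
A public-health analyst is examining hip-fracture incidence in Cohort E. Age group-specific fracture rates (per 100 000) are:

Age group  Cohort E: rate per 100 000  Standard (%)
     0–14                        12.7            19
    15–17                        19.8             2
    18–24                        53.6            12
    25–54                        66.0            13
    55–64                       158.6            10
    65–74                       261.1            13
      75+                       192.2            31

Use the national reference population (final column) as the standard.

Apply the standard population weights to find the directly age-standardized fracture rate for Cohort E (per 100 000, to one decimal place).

Standard weights: 0.19, 0.02, 0.12, 0.13, 0.10, 0.13, 0.31.
Standardized rate: 0.1900×12.7 + 0.0200×19.8 + 0.1200×53.6 + 0.1300×66.0 + 0.1000×158.6 + 0.1300×261.1 + 0.3100×192.2 = 127.2060 per 100 000.

127.2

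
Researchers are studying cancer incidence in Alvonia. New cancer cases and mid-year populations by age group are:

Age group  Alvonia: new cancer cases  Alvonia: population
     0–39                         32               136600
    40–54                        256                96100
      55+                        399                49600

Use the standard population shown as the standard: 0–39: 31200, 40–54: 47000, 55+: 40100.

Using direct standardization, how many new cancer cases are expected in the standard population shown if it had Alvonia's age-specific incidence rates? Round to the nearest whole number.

455

Age-specific rates per 100000 for Alvonia: 23.43, 266.39, 804.44.
Expected new cancer cases = Σ (standard pop × age-specific rate ÷ 100000)
= 31200×23.43/100000 + 47000×266.39/100000 + 40100×804.44/100000
= 7.31 + 125.20 + 322.58 = 455.09.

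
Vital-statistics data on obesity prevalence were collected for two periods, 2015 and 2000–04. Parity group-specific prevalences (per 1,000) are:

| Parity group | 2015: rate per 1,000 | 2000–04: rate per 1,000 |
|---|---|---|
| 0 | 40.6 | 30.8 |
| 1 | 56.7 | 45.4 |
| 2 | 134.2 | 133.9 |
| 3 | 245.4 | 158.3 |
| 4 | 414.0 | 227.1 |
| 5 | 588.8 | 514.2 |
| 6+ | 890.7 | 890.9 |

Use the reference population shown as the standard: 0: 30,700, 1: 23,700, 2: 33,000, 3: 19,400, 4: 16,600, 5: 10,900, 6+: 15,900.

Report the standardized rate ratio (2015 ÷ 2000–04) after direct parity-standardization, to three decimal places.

Standard total = 150,200; weights = 0.2044, 0.1578, 0.2197, 0.1292, 0.1105, 0.0726, 0.1059.
2015: 0.2044×40.6 + 0.1578×56.7 + 0.2197×134.2 + 0.1292×245.4 + 0.1105×414.0 + 0.0726×588.8 + 0.1059×890.7 = 261.1985 per 1,000.
2000–04: 0.2044×30.8 + 0.1578×45.4 + 0.2197×133.9 + 0.1292×158.3 + 0.1105×227.1 + 0.0726×514.2 + 0.1059×890.9 = 220.0480 per 1,000.
Ratio = 261.1985 ÷ 220.0480 = 1.18701.

1.187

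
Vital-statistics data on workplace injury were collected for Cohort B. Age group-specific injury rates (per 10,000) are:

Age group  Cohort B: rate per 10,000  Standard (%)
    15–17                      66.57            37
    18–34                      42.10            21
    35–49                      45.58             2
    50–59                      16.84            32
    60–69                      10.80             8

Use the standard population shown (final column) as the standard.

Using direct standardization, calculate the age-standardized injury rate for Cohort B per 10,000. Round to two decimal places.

40.64

Standard weights: 0.37, 0.21, 0.02, 0.32, 0.08.
Standardized rate: 0.3700×66.57 + 0.2100×42.10 + 0.0200×45.58 + 0.3200×16.84 + 0.0800×10.80 = 40.6363 per 10,000.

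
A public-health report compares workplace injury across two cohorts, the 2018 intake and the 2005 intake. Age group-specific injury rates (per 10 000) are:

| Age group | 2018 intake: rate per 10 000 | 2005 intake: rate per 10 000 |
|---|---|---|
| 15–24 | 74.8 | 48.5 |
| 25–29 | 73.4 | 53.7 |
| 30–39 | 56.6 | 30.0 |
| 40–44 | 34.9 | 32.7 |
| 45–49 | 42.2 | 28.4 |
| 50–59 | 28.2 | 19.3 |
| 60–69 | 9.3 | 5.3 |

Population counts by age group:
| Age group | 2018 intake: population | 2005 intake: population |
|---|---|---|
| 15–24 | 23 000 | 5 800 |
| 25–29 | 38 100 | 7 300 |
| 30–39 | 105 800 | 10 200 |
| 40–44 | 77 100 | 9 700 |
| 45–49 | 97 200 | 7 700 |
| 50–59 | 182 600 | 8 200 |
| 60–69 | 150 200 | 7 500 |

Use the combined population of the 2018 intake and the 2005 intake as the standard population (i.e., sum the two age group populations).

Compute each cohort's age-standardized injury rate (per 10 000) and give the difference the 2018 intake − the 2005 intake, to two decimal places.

11.92

Combined standard total = 730 400; weights = 0.0394, 0.0622, 0.1588, 0.1188, 0.1436, 0.2612, 0.2159.
The 2018 intake: 0.0394×74.8 + 0.0622×73.4 + 0.1588×56.6 + 0.1188×34.9 + 0.1436×42.2 + 0.2612×28.2 + 0.2159×9.3 = 36.0836 per 10 000.
The 2005 intake: 0.0394×48.5 + 0.0622×53.7 + 0.1588×30.0 + 0.1188×32.7 + 0.1436×28.4 + 0.2612×19.3 + 0.2159×5.3 = 24.1656 per 10 000.
Difference = 36.0836 − 24.1656 = 11.9180.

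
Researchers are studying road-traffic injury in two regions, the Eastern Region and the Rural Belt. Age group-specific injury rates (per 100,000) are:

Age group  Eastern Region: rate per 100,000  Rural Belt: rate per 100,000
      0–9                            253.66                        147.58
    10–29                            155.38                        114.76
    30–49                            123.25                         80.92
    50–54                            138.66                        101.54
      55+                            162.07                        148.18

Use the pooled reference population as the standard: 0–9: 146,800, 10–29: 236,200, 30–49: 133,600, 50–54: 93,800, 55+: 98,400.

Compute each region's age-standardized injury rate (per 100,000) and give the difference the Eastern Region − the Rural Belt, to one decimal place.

Standard total = 708,800; weights = 0.2071, 0.3332, 0.1885, 0.1323, 0.1388.
The Eastern Region: 0.2071×253.66 + 0.3332×155.38 + 0.1885×123.25 + 0.1323×138.66 + 0.1388×162.07 = 168.3948 per 100,000.
The Rural Belt: 0.2071×147.58 + 0.3332×114.76 + 0.1885×80.92 + 0.1323×101.54 + 0.1388×148.18 = 118.0690 per 100,000.
Difference = 168.3948 − 118.0690 = 50.3258.

50.3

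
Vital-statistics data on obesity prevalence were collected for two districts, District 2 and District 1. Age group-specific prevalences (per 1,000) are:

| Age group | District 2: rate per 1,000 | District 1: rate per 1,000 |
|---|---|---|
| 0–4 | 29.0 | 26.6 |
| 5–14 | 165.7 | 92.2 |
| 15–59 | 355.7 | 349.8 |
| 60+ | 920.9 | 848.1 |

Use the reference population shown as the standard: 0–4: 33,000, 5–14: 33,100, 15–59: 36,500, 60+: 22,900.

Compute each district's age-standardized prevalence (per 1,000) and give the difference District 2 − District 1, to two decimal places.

Standard total = 125,500; weights = 0.2629, 0.2637, 0.2908, 0.1825.
District 2: 0.2629×29.0 + 0.2637×165.7 + 0.2908×355.7 + 0.1825×920.9 = 322.8154 per 1,000.
District 1: 0.2629×26.6 + 0.2637×92.2 + 0.2908×349.8 + 0.1825×848.1 = 287.7993 per 1,000.
Difference = 322.8154 − 287.7993 = 35.0161.

35.02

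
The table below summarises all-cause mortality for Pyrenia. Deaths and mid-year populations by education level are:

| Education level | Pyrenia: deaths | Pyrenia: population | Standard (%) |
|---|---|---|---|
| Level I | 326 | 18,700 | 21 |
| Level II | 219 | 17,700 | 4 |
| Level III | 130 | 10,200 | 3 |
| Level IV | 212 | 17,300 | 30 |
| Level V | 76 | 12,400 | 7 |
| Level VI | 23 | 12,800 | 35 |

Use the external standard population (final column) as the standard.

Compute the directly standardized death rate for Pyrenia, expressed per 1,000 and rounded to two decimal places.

9.27

Education-specific rates per 1,000 for Pyrenia: 17.433, 12.373, 12.745, 12.254, 6.129, 1.797.
Standard weights: 0.21, 0.04, 0.03, 0.30, 0.07, 0.35.
Standardized rate: 0.2100×17.433 + 0.0400×12.373 + 0.0300×12.745 + 0.3000×12.254 + 0.0700×6.129 + 0.3500×1.797 = 9.2725 per 1,000.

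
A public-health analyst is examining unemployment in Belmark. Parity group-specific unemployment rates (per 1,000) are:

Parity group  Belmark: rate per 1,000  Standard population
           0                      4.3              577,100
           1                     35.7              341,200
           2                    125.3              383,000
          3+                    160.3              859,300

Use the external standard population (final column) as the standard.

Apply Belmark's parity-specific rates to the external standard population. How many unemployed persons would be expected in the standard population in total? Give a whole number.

Expected unemployed persons = Σ (standard pop × parity-specific rate ÷ 1,000)
= 577,100×4.3/1,000 + 341,200×35.7/1,000 + 383,000×125.3/1,000 + 859,300×160.3/1,000
= 2481.53 + 12180.84 + 47989.90 + 137745.79 = 200398.06.

200398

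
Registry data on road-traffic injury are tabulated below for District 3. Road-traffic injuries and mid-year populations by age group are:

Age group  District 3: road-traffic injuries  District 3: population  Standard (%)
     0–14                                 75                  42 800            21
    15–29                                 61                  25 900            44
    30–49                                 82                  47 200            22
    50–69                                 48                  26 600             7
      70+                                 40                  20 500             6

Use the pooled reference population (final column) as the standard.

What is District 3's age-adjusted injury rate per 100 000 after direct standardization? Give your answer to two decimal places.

202.99

Age-specific rates per 100 000 for District 3: 175.23, 235.52, 173.73, 180.45, 195.12.
Standard weights: 0.21, 0.44, 0.22, 0.07, 0.06.
Standardized rate: 0.2100×175.23 + 0.4400×235.52 + 0.2200×173.73 + 0.0700×180.45 + 0.0600×195.12 = 202.9876 per 100 000.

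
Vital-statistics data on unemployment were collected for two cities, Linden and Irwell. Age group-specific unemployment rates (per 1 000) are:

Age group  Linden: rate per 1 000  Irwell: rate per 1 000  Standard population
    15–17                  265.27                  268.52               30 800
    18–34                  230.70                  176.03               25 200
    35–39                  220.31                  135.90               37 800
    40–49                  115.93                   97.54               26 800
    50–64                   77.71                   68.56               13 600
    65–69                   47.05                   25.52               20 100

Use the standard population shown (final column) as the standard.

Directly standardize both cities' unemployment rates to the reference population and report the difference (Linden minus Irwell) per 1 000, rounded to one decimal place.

Standard total = 154 300; weights = 0.1996, 0.1633, 0.2450, 0.1737, 0.0881, 0.1303.
Linden: 0.1996×265.27 + 0.1633×230.70 + 0.2450×220.31 + 0.1737×115.93 + 0.0881×77.71 + 0.1303×47.05 = 177.7133 per 1 000.
Irwell: 0.1996×268.52 + 0.1633×176.03 + 0.2450×135.90 + 0.1737×97.54 + 0.0881×68.56 + 0.1303×25.52 = 141.9497 per 1 000.
Difference = 177.7133 − 141.9497 = 35.7636.

35.8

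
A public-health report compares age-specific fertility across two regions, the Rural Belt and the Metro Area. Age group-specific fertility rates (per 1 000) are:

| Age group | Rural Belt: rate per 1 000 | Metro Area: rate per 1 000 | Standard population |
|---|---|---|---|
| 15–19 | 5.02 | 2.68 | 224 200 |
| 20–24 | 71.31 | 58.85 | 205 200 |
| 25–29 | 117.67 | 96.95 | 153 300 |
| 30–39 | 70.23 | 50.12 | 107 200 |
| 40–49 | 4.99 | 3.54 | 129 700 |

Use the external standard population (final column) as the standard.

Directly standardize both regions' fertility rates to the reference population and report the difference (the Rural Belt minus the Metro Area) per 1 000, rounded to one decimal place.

10.5

Standard total = 819 600; weights = 0.2735, 0.2504, 0.1870, 0.1308, 0.1582.
The Rural Belt: 0.2735×5.02 + 0.2504×71.31 + 0.1870×117.67 + 0.1308×70.23 + 0.1582×4.99 = 51.2115 per 1 000.
The Metro Area: 0.2735×2.68 + 0.2504×58.85 + 0.1870×96.95 + 0.1308×50.12 + 0.1582×3.54 = 40.7166 per 1 000.
Difference = 51.2115 − 40.7166 = 10.4949.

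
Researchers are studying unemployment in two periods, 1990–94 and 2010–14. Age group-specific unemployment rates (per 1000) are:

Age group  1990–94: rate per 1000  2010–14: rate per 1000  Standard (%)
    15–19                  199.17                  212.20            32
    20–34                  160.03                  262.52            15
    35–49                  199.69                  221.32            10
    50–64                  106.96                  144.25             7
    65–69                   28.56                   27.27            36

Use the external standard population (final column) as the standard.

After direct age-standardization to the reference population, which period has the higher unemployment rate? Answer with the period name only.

2010–14

Standard weights: 0.32, 0.15, 0.10, 0.07, 0.36.
1990–94: 0.3200×199.17 + 0.1500×160.03 + 0.1000×199.69 + 0.0700×106.96 + 0.3600×28.56 = 125.4767 per 1000.
2010–14: 0.3200×212.20 + 0.1500×262.52 + 0.1000×221.32 + 0.0700×144.25 + 0.3600×27.27 = 149.3287 per 1000.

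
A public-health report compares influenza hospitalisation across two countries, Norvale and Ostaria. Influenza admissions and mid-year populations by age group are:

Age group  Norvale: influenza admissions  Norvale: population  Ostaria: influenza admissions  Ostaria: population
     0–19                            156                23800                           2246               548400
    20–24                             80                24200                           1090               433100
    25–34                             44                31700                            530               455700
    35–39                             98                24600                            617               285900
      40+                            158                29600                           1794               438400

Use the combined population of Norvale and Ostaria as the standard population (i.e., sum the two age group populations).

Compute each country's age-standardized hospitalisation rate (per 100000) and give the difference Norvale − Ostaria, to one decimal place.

Age-specific rates per 100000 for Norvale: 655.46, 330.58, 138.80, 398.37, 533.78.
For Ostaria: 409.56, 251.67, 116.30, 215.81, 409.22.
Combined standard total = 2295400; weights = 0.2493, 0.1992, 0.2123, 0.1353, 0.2039.
Norvale: 0.2493×655.46 + 0.1992×330.58 + 0.2123×138.80 + 0.1353×398.37 + 0.2039×533.78 = 421.4458 per 100000.
Ostaria: 0.2493×409.56 + 0.1992×251.67 + 0.2123×116.30 + 0.1353×215.81 + 0.2039×409.22 = 289.5558 per 100000.
Difference = 421.4458 − 289.5558 = 131.8900.

131.9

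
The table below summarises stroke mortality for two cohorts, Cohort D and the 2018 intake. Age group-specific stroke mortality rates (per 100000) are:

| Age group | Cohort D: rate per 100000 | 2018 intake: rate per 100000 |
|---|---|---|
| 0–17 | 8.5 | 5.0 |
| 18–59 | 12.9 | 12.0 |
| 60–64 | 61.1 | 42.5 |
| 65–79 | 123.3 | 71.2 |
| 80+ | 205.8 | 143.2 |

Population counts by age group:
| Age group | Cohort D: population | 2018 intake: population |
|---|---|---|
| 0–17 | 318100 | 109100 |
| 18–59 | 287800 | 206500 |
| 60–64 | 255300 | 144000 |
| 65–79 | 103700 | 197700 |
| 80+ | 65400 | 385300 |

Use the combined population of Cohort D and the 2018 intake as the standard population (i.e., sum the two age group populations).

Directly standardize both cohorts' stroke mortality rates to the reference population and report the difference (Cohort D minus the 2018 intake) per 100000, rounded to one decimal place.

Combined standard total = 2072900; weights = 0.2061, 0.2385, 0.1926, 0.1454, 0.2174.
Cohort D: 0.2061×8.5 + 0.2385×12.9 + 0.1926×61.1 + 0.1454×123.3 + 0.2174×205.8 = 79.2713 per 100000.
The 2018 intake: 0.2061×5.0 + 0.2385×12.0 + 0.1926×42.5 + 0.1454×71.2 + 0.2174×143.2 = 53.5664 per 100000.
Difference = 79.2713 − 53.5664 = 25.7050.

25.7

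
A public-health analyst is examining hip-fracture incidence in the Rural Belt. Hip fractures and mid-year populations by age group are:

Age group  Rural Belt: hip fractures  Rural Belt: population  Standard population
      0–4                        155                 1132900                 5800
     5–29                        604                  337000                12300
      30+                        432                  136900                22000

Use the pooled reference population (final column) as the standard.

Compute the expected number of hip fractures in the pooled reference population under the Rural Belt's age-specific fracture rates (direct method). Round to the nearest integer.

92

Age-specific rates per 100000 for the Rural Belt: 13.68, 179.23, 315.56.
Expected hip fractures = Σ (standard pop × age-specific rate ÷ 100000)
= 5800×13.68/100000 + 12300×179.23/100000 + 22000×315.56/100000
= 0.79 + 22.05 + 69.42 = 92.26.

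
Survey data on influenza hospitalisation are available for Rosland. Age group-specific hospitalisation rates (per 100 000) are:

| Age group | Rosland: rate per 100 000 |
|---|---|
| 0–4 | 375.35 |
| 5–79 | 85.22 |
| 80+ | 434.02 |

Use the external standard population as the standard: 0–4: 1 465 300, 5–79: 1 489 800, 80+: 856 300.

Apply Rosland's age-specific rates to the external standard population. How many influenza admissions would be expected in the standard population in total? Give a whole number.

Expected influenza admissions = Σ (standard pop × age-specific rate ÷ 100 000)
= 1 465 300×375.35/100 000 + 1 489 800×85.22/100 000 + 856 300×434.02/100 000
= 5500.00 + 1269.61 + 3716.51 = 10486.12.

10486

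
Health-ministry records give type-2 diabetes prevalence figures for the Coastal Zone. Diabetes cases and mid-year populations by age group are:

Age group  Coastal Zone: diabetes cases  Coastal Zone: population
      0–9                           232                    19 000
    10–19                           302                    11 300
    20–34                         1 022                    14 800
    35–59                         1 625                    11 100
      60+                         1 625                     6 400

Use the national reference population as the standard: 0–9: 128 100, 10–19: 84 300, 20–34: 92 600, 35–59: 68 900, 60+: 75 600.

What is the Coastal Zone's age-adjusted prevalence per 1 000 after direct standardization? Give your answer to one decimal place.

Age-specific rates per 1 000 for the Coastal Zone: 12.211, 26.726, 69.054, 146.396, 253.906.
Standard total = 449 500; weights = 0.2850, 0.1875, 0.2060, 0.1533, 0.1682.
Standardized rate: 0.2850×12.211 + 0.1875×26.726 + 0.2060×69.054 + 0.1533×146.396 + 0.1682×253.906 = 87.8611 per 1 000.

87.9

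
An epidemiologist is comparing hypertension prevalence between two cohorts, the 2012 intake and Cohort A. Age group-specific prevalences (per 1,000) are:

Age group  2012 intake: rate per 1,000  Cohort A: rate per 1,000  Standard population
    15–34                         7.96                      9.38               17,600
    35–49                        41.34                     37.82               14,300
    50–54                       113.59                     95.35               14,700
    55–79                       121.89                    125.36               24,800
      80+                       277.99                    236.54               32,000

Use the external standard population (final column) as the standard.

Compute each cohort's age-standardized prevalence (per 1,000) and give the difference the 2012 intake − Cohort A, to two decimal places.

14.83

Standard total = 103,400; weights = 0.1702, 0.1383, 0.1422, 0.2398, 0.3095.
The 2012 intake: 0.1702×7.96 + 0.1383×41.34 + 0.1422×113.59 + 0.2398×121.89 + 0.3095×277.99 = 138.4873 per 1,000.
Cohort A: 0.1702×9.38 + 0.1383×37.82 + 0.1422×95.35 + 0.2398×125.36 + 0.3095×236.54 = 123.6535 per 1,000.
Difference = 138.4873 − 123.6535 = 14.8338.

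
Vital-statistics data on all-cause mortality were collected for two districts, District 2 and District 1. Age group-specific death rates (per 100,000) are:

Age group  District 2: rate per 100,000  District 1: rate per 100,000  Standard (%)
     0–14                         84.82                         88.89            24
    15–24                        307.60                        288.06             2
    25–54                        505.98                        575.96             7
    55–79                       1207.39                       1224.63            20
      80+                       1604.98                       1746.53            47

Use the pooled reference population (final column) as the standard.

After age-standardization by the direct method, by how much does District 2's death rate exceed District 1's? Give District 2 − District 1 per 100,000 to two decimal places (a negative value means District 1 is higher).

-75.46

Standard weights: 0.24, 0.02, 0.07, 0.20, 0.47.
District 2: 0.2400×84.82 + 0.0200×307.60 + 0.0700×505.98 + 0.2000×1207.39 + 0.4700×1604.98 = 1057.7460 per 100,000.
District 1: 0.2400×88.89 + 0.0200×288.06 + 0.0700×575.96 + 0.2000×1224.63 + 0.4700×1746.53 = 1133.2071 per 100,000.
Difference = 1057.7460 − 1133.2071 = -75.4611.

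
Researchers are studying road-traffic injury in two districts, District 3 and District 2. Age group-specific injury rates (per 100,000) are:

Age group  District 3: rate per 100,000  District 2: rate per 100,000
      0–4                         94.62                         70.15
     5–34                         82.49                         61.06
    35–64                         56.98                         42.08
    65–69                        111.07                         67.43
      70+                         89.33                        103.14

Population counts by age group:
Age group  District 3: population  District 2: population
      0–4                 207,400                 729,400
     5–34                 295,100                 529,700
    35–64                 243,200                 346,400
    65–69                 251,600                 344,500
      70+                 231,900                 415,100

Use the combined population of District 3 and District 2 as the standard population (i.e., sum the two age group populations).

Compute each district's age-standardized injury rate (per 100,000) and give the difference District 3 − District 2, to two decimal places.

Combined standard total = 3,594,300; weights = 0.2606, 0.2295, 0.1640, 0.1658, 0.1800.
District 3: 0.2606×94.62 + 0.2295×82.49 + 0.1640×56.98 + 0.1658×111.07 + 0.1800×89.33 = 87.4380 per 100,000.
District 2: 0.2606×70.15 + 0.2295×61.06 + 0.1640×42.08 + 0.1658×67.43 + 0.1800×103.14 = 68.9469 per 100,000.
Difference = 87.4380 − 68.9469 = 18.4911.

18.49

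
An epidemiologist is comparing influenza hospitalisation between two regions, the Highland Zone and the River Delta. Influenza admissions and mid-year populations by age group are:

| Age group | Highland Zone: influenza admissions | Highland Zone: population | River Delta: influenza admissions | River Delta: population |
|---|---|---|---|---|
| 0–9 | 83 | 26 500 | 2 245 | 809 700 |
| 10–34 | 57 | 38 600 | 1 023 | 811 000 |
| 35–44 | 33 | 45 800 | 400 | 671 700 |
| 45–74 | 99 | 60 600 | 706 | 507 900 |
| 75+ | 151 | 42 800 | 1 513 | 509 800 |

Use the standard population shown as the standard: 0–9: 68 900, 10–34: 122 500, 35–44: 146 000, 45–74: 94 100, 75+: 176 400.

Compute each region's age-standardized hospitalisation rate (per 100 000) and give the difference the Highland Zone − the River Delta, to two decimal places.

Age-specific rates per 100 000 for the Highland Zone: 313.21, 147.67, 72.05, 163.37, 352.80.
For the River Delta: 277.26, 126.14, 59.55, 139.00, 296.78.
Standard total = 607 900; weights = 0.1133, 0.2015, 0.2402, 0.1548, 0.2902.
The Highland Zone: 0.1133×313.21 + 0.2015×147.67 + 0.2402×72.05 + 0.1548×163.37 + 0.2902×352.80 = 210.2260 per 100 000.
The River Delta: 0.1133×277.26 + 0.2015×126.14 + 0.2402×59.55 + 0.1548×139.00 + 0.2902×296.78 = 178.7840 per 100 000.
Difference = 210.2260 − 178.7840 = 31.4420.

31.44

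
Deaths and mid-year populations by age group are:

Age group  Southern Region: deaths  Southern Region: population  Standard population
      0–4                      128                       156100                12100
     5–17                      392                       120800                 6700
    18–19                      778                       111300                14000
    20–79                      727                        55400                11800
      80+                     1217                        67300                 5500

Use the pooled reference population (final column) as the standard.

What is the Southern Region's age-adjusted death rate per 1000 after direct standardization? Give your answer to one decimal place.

Age-specific rates per 1000 for the Southern Region: 0.820, 3.245, 6.990, 13.123, 18.083.
Standard total = 50100; weights = 0.2415, 0.1337, 0.2794, 0.2355, 0.1098.
Standardized rate: 0.2415×0.820 + 0.1337×3.245 + 0.2794×6.990 + 0.2355×13.123 + 0.1098×18.083 = 7.6613 per 1000.

7.7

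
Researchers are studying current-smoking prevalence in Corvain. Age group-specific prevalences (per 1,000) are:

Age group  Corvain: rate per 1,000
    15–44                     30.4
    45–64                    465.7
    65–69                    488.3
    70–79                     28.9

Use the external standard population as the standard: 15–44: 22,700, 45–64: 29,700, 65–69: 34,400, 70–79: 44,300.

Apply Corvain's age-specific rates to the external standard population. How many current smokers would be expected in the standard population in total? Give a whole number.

Expected current smokers = Σ (standard pop × age-specific rate ÷ 1,000)
= 22,700×30.4/1,000 + 29,700×465.7/1,000 + 34,400×488.3/1,000 + 44,300×28.9/1,000
= 690.08 + 13831.29 + 16797.52 + 1280.27 = 32599.16.

32599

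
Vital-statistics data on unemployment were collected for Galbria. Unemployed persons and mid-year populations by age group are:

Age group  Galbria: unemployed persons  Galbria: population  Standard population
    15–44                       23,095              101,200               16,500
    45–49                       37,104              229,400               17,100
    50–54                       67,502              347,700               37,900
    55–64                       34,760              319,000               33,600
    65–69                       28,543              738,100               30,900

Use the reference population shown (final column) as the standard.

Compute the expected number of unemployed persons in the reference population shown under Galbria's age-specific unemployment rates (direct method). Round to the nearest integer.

18745

Age-specific rates per 1,000 for Galbria: 228.211, 161.744, 194.139, 108.966, 38.671.
Expected unemployed persons = Σ (standard pop × age-specific rate ÷ 1,000)
= 16,500×228.211/1,000 + 17,100×161.744/1,000 + 37,900×194.139/1,000 + 33,600×108.966/1,000 + 30,900×38.671/1,000
= 3765.49 + 2765.82 + 7357.85 + 3661.24 + 1194.93 = 18745.33.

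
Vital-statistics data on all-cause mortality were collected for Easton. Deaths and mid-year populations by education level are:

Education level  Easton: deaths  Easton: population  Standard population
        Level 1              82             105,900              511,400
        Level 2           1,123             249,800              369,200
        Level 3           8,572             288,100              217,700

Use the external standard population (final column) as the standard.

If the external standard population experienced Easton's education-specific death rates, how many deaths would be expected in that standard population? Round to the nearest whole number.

Education-specific rates per 1,000 for Easton: 0.774, 4.496, 29.754.
Expected deaths = Σ (standard pop × education-specific rate ÷ 1,000)
= 511,400×0.774/1,000 + 369,200×4.496/1,000 + 217,700×29.754/1,000
= 395.98 + 1659.77 + 6477.35 = 8533.11.

8533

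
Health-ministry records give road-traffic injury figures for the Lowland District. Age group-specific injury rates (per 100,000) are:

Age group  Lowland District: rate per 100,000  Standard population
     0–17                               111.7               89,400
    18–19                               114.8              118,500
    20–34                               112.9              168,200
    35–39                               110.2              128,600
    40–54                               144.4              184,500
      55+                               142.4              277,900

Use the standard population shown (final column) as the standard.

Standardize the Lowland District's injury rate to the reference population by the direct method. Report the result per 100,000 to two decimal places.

Standard total = 967,100; weights = 0.0924, 0.1225, 0.1739, 0.1330, 0.1908, 0.2874.
Standardized rate: 0.0924×111.7 + 0.1225×114.8 + 0.1739×112.9 + 0.1330×110.2 + 0.1908×144.4 + 0.2874×142.4 = 127.1493 per 100,000.

127.15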